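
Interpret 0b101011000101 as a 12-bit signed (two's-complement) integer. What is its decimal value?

-1339

pattern = 101011000101 (MSB is 1 ⇒ negative)
Invert: 010100111010, add 1 → 010100111011 = 1339, so the value is -1339.
(Equivalently: 2757 - 2^12 = 2757 - 4096 = -1339.)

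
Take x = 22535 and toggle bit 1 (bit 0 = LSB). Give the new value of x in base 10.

x = 0101100000000111
bit 1 is currently 1; toggle it via x ^ (1 << 1) = x ^ 2
→ 0101100000000101 = 22533

22533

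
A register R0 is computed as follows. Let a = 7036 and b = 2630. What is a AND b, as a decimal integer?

7036 = 1101101111100
2630 = 0101001000110
AND → 0101001000100 = 2628

2628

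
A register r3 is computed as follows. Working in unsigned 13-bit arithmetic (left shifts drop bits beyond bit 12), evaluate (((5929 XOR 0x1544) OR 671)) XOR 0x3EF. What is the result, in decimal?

5929 = 1011100101001
0x1544 = 1010101000100
→ XOR → 0001001101101 = 621
671 = 0001010011111
→ OR → 0001011111111 = 767
0x3EF = 0001111101111
→ XOR → 0000100010000 = 272

272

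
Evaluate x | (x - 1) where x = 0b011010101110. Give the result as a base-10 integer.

x = 11010101110 = 1710
x - 1 = 11010101101
OR    = 11010101111 = 1711
(x | (x - 1) sets all bits below the lowest set bit.)

1711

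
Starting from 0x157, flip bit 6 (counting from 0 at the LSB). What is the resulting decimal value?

x = 0000101010111
bit 6 is currently 1; toggle it via x ^ (1 << 6) = x ^ 64
→ 0000100010111 = 279

279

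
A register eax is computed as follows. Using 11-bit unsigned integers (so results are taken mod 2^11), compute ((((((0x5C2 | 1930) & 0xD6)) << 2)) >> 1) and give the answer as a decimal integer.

388

0x5C2 = 10111000010
1930 = 11110001010
→ | → 11111001010 = 1994
0xD6 = 00011010110
→ & → 00011000010 = 194
→ << 2 (mod 2^11) → 01100001000 = 776
→ >> 1 → 00110000100 = 388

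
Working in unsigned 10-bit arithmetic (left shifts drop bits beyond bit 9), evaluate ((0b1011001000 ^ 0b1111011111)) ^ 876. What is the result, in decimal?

635

0b1011001000 = 1011001000
0b1111011111 = 1111011111
→ ^ → 0100010111 = 279
876 = 1101101100
→ ^ → 1001111011 = 635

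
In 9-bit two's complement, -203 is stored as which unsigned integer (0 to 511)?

309

203 in 9 bits: 011001011
Invert: 100110100
Add 1:  100110101 = 309
(Check: 2^9 - 203 = 512 - 203 = 309.)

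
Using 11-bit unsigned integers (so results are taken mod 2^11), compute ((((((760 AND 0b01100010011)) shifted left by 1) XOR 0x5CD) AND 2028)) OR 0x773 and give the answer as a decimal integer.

2047

760 = 01011111000
0b01100010011 = 01100010011
→ AND → 01000010000 = 528
→ shifted left by 1 (mod 2^11) → 10000100000 = 1056
0x5CD = 10111001101
→ XOR → 00111101101 = 493
2028 = 11111101100
→ AND → 00111101100 = 492
0x773 = 11101110011
→ OR → 11111111111 = 2047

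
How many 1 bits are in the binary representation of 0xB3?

0xB3 = 10110011
Count the 1s: 1 + 1 + 1 + 1 + 1 = 5

5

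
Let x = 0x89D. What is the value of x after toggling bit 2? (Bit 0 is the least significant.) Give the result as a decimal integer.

x = 100010011101
bit 2 is currently 1; toggle it via x ^ (1 << 2) = x ^ 4
→ 100010011001 = 2201

2201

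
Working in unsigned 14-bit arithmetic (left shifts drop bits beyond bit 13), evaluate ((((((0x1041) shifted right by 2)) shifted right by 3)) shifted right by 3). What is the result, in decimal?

0x1041 = 01000001000001
→ shifted right by 2 → 00010000010000 = 1040
→ shifted right by 3 → 00000010000010 = 130
→ shifted right by 3 → 00000000010000 = 16

16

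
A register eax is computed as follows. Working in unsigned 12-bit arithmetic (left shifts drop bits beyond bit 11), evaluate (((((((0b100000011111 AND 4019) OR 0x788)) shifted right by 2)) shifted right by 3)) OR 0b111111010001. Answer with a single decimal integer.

0b100000011111 = 100000011111
4019 = 111110110011
→ AND → 100000010011 = 2067
0x788 = 011110001000
→ OR → 111110011011 = 3995
→ shifted right by 2 → 001111100110 = 998
→ shifted right by 3 → 000001111100 = 124
0b111111010001 = 111111010001
→ OR → 111111111101 = 4093

4093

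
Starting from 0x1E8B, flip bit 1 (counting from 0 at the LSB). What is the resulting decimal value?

7817

x = 1111010001011
bit 1 is currently 1; toggle it via x ^ (1 << 1) = x ^ 2
→ 1111010001001 = 7817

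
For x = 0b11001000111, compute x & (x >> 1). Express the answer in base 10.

515

x = 11001000111 = 1607
x>>1 = 01100100011
AND  = 01000000011 = 515
(x & (x >> 1) has a 1 wherever x has two consecutive 1 bits.)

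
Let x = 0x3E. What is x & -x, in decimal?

x = 111110 = 62
-x (two's complement) = …000010
AND   = 000010 = 2
(x & -x isolates the lowest set bit of x.)

2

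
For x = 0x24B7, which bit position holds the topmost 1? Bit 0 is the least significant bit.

13

0x24B7 = 10010010110111
The topmost 1 is at position 13 (since 2^13 = 8192 ≤ 9399 < 16384).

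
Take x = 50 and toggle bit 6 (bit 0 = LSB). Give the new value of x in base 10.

x = 000110010
bit 6 is currently 0; toggle it via x ^ (1 << 6) = x ^ 64
→ 001110010 = 114

114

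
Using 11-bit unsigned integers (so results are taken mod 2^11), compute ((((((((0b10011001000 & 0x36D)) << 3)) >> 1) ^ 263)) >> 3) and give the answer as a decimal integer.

0b10011001000 = 10011001000
0x36D = 01101101101
→ & → 00001001000 = 72
→ << 3 (mod 2^11) → 01001000000 = 576
→ >> 1 → 00100100000 = 288
263 = 00100000111
→ ^ → 00000100111 = 39
→ >> 3 → 00000000100 = 4

4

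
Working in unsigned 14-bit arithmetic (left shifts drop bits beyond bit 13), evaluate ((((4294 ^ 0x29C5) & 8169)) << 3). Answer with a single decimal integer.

2056

4294 = 01000011000110
0x29C5 = 10100111000101
→ ^ → 11100100000011 = 14595
8169 = 01111111101001
→ & → 01100100000001 = 6401
→ << 3 (mod 2^14) → 00100000001000 = 2056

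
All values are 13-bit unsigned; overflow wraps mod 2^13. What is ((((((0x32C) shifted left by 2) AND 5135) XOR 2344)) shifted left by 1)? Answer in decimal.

6736

0x32C = 0001100101100
→ shifted left by 2 (mod 2^13) → 0110010110000 = 3248
5135 = 1010000001111
→ AND → 0010000000000 = 1024
2344 = 0100100101000
→ XOR → 0110100101000 = 3368
→ shifted left by 1 (mod 2^13) → 1101001010000 = 6736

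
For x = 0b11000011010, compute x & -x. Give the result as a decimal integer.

2

x = 11000011010 = 1562
-x (two's complement) = …00111100110
AND   = 00000000010 = 2
(x & -x isolates the lowest set bit of x.)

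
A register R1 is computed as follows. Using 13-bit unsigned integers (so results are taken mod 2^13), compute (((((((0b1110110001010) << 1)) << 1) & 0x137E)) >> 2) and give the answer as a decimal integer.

0b1110110001010 = 1110110001010
→ << 1 (mod 2^13) → 1101100010100 = 6932
→ << 1 (mod 2^13) → 1011000101000 = 5672
0x137E = 1001101111110
→ & → 1001000101000 = 4648
→ >> 2 → 0010010001010 = 1162

1162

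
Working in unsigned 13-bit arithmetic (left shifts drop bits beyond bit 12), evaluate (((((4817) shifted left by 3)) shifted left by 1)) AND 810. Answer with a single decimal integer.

4817 = 1001011010001
→ shifted left by 3 (mod 2^13) → 1011010001000 = 5768
→ shifted left by 1 (mod 2^13) → 0110100010000 = 3344
810 = 0001100101010
→ AND → 0000100000000 = 256

256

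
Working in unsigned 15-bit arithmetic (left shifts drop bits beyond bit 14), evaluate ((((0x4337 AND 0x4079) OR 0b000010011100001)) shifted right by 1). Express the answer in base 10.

0x4337 = 100001100110111
0x4079 = 100000001111001
→ AND → 100000000110001 = 16433
0b000010011100001 = 000010011100001
→ OR → 100010011110001 = 17649
→ shifted right by 1 → 010001001111000 = 8824

8824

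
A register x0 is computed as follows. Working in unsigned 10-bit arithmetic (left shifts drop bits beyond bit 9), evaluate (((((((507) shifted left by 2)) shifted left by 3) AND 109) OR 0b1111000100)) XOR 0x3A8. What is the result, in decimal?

76

507 = 0111111011
→ shifted left by 2 (mod 2^10) → 1111101100 = 1004
→ shifted left by 3 (mod 2^10) → 1101100000 = 864
109 = 0001101101
→ AND → 0001100000 = 96
0b1111000100 = 1111000100
→ OR → 1111100100 = 996
0x3A8 = 1110101000
→ XOR → 0001001100 = 76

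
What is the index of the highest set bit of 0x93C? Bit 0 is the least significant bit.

0x93C = 100100111100
The topmost 1 is at position 11 (since 2^11 = 2048 ≤ 2364 < 4096).

11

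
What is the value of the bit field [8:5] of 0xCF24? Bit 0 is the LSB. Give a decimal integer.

9

v = 1100111100100100
Shift right by 5: 11001111001
Mask low 4 bits: 1001 = 9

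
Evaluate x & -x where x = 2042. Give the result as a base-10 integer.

x = 11111111010 = 2042
-x (two's complement) = …00000000110
AND   = 00000000010 = 2
(x & -x isolates the lowest set bit of x.)

2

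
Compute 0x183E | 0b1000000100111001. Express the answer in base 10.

0x183E = 0001100000111110
b = 1000000100111001
 OR → 1001100100111111 = 39231

39231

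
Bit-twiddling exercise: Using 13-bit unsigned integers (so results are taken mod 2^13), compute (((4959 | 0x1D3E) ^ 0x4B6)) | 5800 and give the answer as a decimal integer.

8169

4959 = 1001101011111
0x1D3E = 1110100111110
→ | → 1111101111111 = 8063
0x4B6 = 0010010110110
→ ^ → 1101111001001 = 7113
5800 = 1011010101000
→ | → 1111111101001 = 8169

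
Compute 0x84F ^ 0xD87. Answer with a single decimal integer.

0x84F = 100001001111
0xD87 = 110110000111
XOR → 010111001000 = 1480

1480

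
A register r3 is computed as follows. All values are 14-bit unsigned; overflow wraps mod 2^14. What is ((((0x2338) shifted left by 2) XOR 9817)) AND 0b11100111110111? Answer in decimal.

0x2338 = 10001100111000
→ shifted left by 2 (mod 2^14) → 00110011100000 = 3296
9817 = 10011001011001
→ XOR → 10101010111001 = 10937
0b11100111110111 = 11100111110111
→ AND → 10100010110001 = 10417

10417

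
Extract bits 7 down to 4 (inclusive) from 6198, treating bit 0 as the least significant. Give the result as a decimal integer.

3

v = 1100000110110
Shift right by 4: 110000011
Mask low 4 bits: 0011 = 3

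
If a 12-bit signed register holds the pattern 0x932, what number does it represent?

-1742

pattern = 100100110010 (MSB is 1 ⇒ negative)
Invert: 011011001101, add 1 → 011011001110 = 1742, so the value is -1742.
(Equivalently: 2354 - 2^12 = 2354 - 4096 = -1742.)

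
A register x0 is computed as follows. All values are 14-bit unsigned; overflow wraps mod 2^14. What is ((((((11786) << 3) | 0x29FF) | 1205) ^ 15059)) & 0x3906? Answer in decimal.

260

11786 = 10111000001010
→ << 3 (mod 2^14) → 11000001010000 = 12368
0x29FF = 10100111111111
→ | → 11100111111111 = 14847
1205 = 00010010110101
→ | → 11110111111111 = 15871
15059 = 11101011010011
→ ^ → 00011100101100 = 1836
0x3906 = 11100100000110
→ & → 00000100000100 = 260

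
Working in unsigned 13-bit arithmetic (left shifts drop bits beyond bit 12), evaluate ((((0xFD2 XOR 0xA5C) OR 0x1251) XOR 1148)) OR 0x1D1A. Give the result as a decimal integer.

0xFD2 = 0111111010010
0xA5C = 0101001011100
→ XOR → 0010110001110 = 1422
0x1251 = 1001001010001
→ OR → 1011111011111 = 6111
1148 = 0010001111100
→ XOR → 1001110100011 = 5027
0x1D1A = 1110100011010
→ OR → 1111110111011 = 8123

8123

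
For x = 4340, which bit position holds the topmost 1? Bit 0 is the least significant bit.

12

4340 = 1000011110100
The topmost 1 is at position 12 (since 2^12 = 4096 ≤ 4340 < 8192).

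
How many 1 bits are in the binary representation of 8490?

8490 = 10000100101010
Count the 1s: 1 + 1 + 1 + 1 + 1 = 5

5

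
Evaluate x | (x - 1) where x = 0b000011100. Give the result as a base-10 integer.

x = 11100 = 28
x - 1 = 11011
OR    = 11111 = 31
(x | (x - 1) sets all bits below the lowest set bit.)

31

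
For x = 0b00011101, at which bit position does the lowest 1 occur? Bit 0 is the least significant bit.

0b00011101 = 11101
Trailing zeros: 0, so the lowest set bit is bit 0 (value 1).

0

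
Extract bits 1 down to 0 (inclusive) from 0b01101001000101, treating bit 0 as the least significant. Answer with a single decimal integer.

v = 01101001000101
Shift right by 0: 01101001000101
Mask low 2 bits: 01 = 1

1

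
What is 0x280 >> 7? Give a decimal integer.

0x280 = 1010000000
shift right by 7 → 0000000101 = 5
(equivalently, floor(640 / 128))

5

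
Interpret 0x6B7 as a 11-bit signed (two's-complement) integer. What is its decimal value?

pattern = 11010110111 (MSB is 1 ⇒ negative)
Invert: 00101001000, add 1 → 00101001001 = 329, so the value is -329.
(Equivalently: 1719 - 2^11 = 1719 - 2048 = -329.)

-329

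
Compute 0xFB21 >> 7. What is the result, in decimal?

0xFB21 = 1111101100100001
shift right by 7 → 0000000111110110 = 502
(equivalently, floor(64289 / 128))

502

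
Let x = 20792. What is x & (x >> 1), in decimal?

x = 101000100111000 = 20792
x>>1 = 010100010011100
AND  = 000000000011000 = 24
(x & (x >> 1) has a 1 wherever x has two consecutive 1 bits.)

24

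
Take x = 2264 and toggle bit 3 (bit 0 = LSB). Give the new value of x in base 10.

x = 100011011000
bit 3 is currently 1; toggle it via x ^ (1 << 3) = x ^ 8
→ 100011010000 = 2256

2256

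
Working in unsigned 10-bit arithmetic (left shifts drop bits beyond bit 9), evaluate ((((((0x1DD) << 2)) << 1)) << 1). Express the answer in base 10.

0x1DD = 0111011101
→ << 2 (mod 2^10) → 1101110100 = 884
→ << 1 (mod 2^10) → 1011101000 = 744
→ << 1 (mod 2^10) → 0111010000 = 464

464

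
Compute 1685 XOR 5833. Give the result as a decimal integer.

4188

1685 = 0011010010101
5833 = 1011011001001
XOR → 1000001011100 = 4188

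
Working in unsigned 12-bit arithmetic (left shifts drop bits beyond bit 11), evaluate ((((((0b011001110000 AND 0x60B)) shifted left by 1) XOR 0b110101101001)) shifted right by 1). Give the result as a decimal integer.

180

0b011001110000 = 011001110000
0x60B = 011000001011
→ AND → 011000000000 = 1536
→ shifted left by 1 (mod 2^12) → 110000000000 = 3072
0b110101101001 = 110101101001
→ XOR → 000101101001 = 361
→ shifted right by 1 → 000010110100 = 180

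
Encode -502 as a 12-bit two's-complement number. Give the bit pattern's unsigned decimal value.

3594

502 in 12 bits: 000111110110
Invert: 111000001001
Add 1:  111000001010 = 3594
(Check: 2^12 - 502 = 4096 - 502 = 3594.)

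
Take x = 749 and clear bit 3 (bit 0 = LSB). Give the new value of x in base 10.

741

x = 0001011101101
bit 3 is currently 1; clear it via x & ~(1 << 3) = x & ~8
→ 0001011100101 = 741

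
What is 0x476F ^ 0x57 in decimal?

0x476F = 100011101101111
0x57 = 000000001010111
XOR → 100011100111000 = 18232

18232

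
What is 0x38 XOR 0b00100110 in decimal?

30

0x38 = 111000
b = 100110
XOR → 011110 = 30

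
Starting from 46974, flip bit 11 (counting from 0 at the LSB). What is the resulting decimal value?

x = 1011011101111110
bit 11 is currently 0; toggle it via x ^ (1 << 11) = x ^ 2048
→ 1011111101111110 = 49022

49022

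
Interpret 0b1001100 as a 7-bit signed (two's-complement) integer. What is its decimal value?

-52

pattern = 1001100 (MSB is 1 ⇒ negative)
Invert: 0110011, add 1 → 0110100 = 52, so the value is -52.
(Equivalently: 76 - 2^7 = 76 - 128 = -52.)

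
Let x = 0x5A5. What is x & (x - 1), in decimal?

1444

x = 10110100101 = 1445
x - 1 = 10110100100
AND   = 10110100100 = 1444
(x & (x - 1) clears the lowest set bit of x.)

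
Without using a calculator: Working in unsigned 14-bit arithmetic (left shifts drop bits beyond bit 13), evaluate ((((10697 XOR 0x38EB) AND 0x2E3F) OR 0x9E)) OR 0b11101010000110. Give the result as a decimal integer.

15038

10697 = 10100111001001
0x38EB = 11100011101011
→ XOR → 01000100100010 = 4386
0x2E3F = 10111000111111
→ AND → 00000000100010 = 34
0x9E = 00000010011110
→ OR → 00000010111110 = 190
0b11101010000110 = 11101010000110
→ OR → 11101010111110 = 15038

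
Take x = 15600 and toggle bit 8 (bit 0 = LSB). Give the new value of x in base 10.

15856

x = 011110011110000
bit 8 is currently 0; toggle it via x ^ (1 << 8) = x ^ 256
→ 011110111110000 = 15856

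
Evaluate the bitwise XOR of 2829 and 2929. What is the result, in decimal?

2829 = 101100001101
2929 = 101101110001
XOR → 000001111100 = 124

124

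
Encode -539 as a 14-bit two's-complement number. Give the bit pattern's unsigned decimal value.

539 in 14 bits: 00001000011011
Invert: 11110111100100
Add 1:  11110111100101 = 15845
(Check: 2^14 - 539 = 16384 - 539 = 15845.)

15845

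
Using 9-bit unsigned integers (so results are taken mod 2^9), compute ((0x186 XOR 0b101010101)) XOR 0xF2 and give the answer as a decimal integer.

0x186 = 110000110
0b101010101 = 101010101
→ XOR → 011010011 = 211
0xF2 = 011110010
→ XOR → 000100001 = 33

33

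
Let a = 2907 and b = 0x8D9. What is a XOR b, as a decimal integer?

898

2907 = 101101011011
0x8D9 = 100011011001
XOR → 001110000010 = 898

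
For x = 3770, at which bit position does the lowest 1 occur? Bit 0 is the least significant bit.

3770 = 111010111010
Trailing zeros: 1, so the lowest set bit is bit 1 (value 2).

1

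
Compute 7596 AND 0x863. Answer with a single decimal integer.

2080

7596 = 1110110101100
0x863 = 0100001100011
AND → 0100000100000 = 2080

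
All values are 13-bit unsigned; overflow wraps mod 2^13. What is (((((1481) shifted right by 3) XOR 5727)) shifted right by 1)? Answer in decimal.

1481 = 0010111001001
→ shifted right by 3 → 0000010111001 = 185
5727 = 1011001011111
→ XOR → 1011011100110 = 5862
→ shifted right by 1 → 0101101110011 = 2931

2931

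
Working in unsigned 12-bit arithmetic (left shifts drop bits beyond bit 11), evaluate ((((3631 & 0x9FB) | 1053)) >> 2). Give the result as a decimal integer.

3631 = 111000101111
0x9FB = 100111111011
→ & → 100000101011 = 2091
1053 = 010000011101
→ | → 110000111111 = 3135
→ >> 2 → 001100001111 = 783

783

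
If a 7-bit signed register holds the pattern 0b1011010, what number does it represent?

-38

pattern = 1011010 (MSB is 1 ⇒ negative)
Invert: 0100101, add 1 → 0100110 = 38, so the value is -38.
(Equivalently: 90 - 2^7 = 90 - 128 = -38.)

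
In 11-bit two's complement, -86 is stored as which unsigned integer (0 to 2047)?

1962

86 in 11 bits: 00001010110
Invert: 11110101001
Add 1:  11110101010 = 1962
(Check: 2^11 - 86 = 2048 - 86 = 1962.)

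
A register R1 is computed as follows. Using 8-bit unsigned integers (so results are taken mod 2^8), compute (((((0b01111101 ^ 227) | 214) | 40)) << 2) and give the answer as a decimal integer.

248

0b01111101 = 01111101
227 = 11100011
→ ^ → 10011110 = 158
214 = 11010110
→ | → 11011110 = 222
40 = 00101000
→ | → 11111110 = 254
→ << 2 (mod 2^8) → 11111000 = 248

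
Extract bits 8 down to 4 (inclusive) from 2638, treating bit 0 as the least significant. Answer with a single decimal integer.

v = 0101001001110
Shift right by 4: 010100100
Mask low 5 bits: 00100 = 4

4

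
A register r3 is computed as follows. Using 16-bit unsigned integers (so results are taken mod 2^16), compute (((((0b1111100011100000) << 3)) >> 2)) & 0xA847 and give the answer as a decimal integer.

8256

0b1111100011100000 = 1111100011100000
→ << 3 (mod 2^16) → 1100011100000000 = 50944
→ >> 2 → 0011000111000000 = 12736
0xA847 = 1010100001000111
→ & → 0010000001000000 = 8256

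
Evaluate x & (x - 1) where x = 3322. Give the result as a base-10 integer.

x = 110011111010 = 3322
x - 1 = 110011111001
AND   = 110011111000 = 3320
(x & (x - 1) clears the lowest set bit of x.)

3320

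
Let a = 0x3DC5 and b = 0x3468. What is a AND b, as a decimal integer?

13376

0x3DC5 = 11110111000101
0x3468 = 11010001101000
AND → 11010001000000 = 13376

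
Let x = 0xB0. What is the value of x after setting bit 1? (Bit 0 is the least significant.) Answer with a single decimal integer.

178

x = 10110000
bit 1 is currently 0; set it via x | (1 << 1) = x | 2
→ 10110010 = 178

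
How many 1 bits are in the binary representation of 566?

566 = 1000110110
Count the 1s: 1 + 1 + 1 + 1 + 1 = 5

5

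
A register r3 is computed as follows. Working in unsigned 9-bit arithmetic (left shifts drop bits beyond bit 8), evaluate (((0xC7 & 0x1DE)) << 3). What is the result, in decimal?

0xC7 = 011000111
0x1DE = 111011110
→ & → 011000110 = 198
→ << 3 (mod 2^9) → 000110000 = 48

48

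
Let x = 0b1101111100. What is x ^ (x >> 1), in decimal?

x = 1101111100 = 892
x>>1 = 0110111110
XOR  = 1011000010 = 706
(x ^ (x >> 1) gives the standard binary-reflected Gray code of x.)

706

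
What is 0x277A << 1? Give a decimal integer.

0x277A = 010011101111010
shift left by 1 → 100111011110100 = 20212
(equivalently, 10106 × 2^1 = 10106 × 2)

20212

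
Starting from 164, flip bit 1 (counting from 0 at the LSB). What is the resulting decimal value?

x = 000010100100
bit 1 is currently 0; toggle it via x ^ (1 << 1) = x ^ 2
→ 000010100110 = 166

166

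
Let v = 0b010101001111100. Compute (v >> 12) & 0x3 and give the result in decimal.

v = 010101001111100
Shift right by 12: 010
Mask low 2 bits: 10 = 2

2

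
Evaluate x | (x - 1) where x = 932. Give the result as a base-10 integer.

x = 1110100100 = 932
x - 1 = 1110100011
OR    = 1110100111 = 935
(x | (x - 1) sets all bits below the lowest set bit.)

935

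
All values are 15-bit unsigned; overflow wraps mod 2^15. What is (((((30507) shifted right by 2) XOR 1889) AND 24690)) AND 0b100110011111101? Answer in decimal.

32

30507 = 111011100101011
→ shifted right by 2 → 001110111001010 = 7626
1889 = 000011101100001
→ XOR → 001101010101011 = 6827
24690 = 110000001110010
→ AND → 000000000100010 = 34
0b100110011111101 = 100110011111101
→ AND → 000000000100000 = 32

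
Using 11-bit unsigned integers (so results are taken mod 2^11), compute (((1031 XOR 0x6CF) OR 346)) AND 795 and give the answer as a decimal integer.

794

1031 = 10000000111
0x6CF = 11011001111
→ XOR → 01011001000 = 712
346 = 00101011010
→ OR → 01111011010 = 986
795 = 01100011011
→ AND → 01100011010 = 794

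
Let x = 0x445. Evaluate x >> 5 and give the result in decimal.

0x445 = 10001000101
shift right by 5 → 00000100010 = 34
(equivalently, floor(1093 / 32))

34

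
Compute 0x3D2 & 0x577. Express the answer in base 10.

338

0x3D2 = 01111010010
0x577 = 10101110111
AND → 00101010010 = 338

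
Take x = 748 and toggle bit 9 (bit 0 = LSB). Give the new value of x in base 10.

x = 1011101100
bit 9 is currently 1; toggle it via x ^ (1 << 9) = x ^ 512
→ 0011101100 = 236

236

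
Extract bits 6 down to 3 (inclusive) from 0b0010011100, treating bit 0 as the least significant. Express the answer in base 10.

3

v = 0010011100
Shift right by 3: 0010011
Mask low 4 bits: 0011 = 3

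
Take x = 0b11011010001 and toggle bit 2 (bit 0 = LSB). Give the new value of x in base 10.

1749

x = 11011010001
bit 2 is currently 0; toggle it via x ^ (1 << 2) = x ^ 4
→ 11011010101 = 1749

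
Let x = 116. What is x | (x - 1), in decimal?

x = 1110100 = 116
x - 1 = 1110011
OR    = 1110111 = 119
(x | (x - 1) sets all bits below the lowest set bit.)

119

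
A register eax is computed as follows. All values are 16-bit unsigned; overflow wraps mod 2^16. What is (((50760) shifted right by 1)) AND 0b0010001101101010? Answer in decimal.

50760 = 1100011001001000
→ shifted right by 1 → 0110001100100100 = 25380
0b0010001101101010 = 0010001101101010
→ AND → 0010001100100000 = 8992

8992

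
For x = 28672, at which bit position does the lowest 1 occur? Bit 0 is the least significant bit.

28672 = 111000000000000
Trailing zeros: 12, so the lowest set bit is bit 12 (value 4096).

12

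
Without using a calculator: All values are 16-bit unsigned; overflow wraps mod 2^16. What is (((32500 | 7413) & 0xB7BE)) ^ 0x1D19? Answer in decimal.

32500 = 0111111011110100
7413 = 0001110011110101
→ | → 0111111011110101 = 32501
0xB7BE = 1011011110111110
→ & → 0011011010110100 = 14004
0x1D19 = 0001110100011001
→ ^ → 0010101110101101 = 11181

11181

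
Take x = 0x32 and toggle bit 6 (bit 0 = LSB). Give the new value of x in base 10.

114

x = 0000000110010
bit 6 is currently 0; toggle it via x ^ (1 << 6) = x ^ 64
→ 0000001110010 = 114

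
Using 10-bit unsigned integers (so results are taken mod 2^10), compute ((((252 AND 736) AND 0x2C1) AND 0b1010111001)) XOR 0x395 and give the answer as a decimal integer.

252 = 0011111100
736 = 1011100000
→ AND → 0011100000 = 224
0x2C1 = 1011000001
→ AND → 0011000000 = 192
0b1010111001 = 1010111001
→ AND → 0010000000 = 128
0x395 = 1110010101
→ XOR → 1100010101 = 789

789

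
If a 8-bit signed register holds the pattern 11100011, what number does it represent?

-29

pattern = 11100011 (MSB is 1 ⇒ negative)
Invert: 00011100, add 1 → 00011101 = 29, so the value is -29.
(Equivalently: 227 - 2^8 = 227 - 256 = -29.)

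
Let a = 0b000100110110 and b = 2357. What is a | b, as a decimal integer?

2359

a = 000100110110
2357 = 100100110101
 OR → 100100110111 = 2359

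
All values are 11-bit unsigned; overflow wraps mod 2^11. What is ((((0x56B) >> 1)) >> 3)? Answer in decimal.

86

0x56B = 10101101011
→ >> 1 → 01010110101 = 693
→ >> 3 → 00001010110 = 86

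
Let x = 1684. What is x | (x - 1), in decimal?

x = 11010010100 = 1684
x - 1 = 11010010011
OR    = 11010010111 = 1687
(x | (x - 1) sets all bits below the lowest set bit.)

1687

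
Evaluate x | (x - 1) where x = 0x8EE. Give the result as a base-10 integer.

x = 100011101110 = 2286
x - 1 = 100011101101
OR    = 100011101111 = 2287
(x | (x - 1) sets all bits below the lowest set bit.)

2287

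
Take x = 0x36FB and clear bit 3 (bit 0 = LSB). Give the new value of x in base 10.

14067

x = 0011011011111011
bit 3 is currently 1; clear it via x & ~(1 << 3) = x & ~8
→ 0011011011110011 = 14067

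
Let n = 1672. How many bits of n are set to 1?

4

1672 = 11010001000
Count the 1s: 1 + 1 + 1 + 1 = 4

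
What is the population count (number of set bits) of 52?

3

52 = 110100
Count the 1s: 1 + 1 + 1 = 3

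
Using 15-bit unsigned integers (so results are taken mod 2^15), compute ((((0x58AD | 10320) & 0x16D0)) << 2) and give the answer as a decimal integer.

0x58AD = 101100010101101
10320 = 010100001010000
→ | → 111100011111101 = 30973
0x16D0 = 001011011010000
→ & → 001000011010000 = 4304
→ << 2 (mod 2^15) → 100001101000000 = 17216

17216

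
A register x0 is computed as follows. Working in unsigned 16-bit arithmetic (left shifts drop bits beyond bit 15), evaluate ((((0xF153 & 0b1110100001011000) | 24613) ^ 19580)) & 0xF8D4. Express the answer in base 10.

43008

0xF153 = 1111000101010011
0b1110100001011000 = 1110100001011000
→ & → 1110000001010000 = 57424
24613 = 0110000000100101
→ | → 1110000001110101 = 57461
19580 = 0100110001111100
→ ^ → 1010110000001001 = 44041
0xF8D4 = 1111100011010100
→ & → 1010100000000000 = 43008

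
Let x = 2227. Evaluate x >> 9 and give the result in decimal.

2227 = 100010110011
shift right by 9 → 000000000100 = 4
(equivalently, floor(2227 / 512))

4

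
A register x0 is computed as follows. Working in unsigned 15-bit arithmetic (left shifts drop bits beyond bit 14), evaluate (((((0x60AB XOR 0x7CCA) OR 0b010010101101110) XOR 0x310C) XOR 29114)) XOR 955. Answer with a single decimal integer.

0x60AB = 110000010101011
0x7CCA = 111110011001010
→ XOR → 001110001100001 = 7265
0b010010101101110 = 010010101101110
→ OR → 011110101101111 = 15727
0x310C = 011000100001100
→ XOR → 000110001100011 = 3171
29114 = 111000110111010
→ XOR → 111110111011001 = 32217
955 = 000001110111011
→ XOR → 111111001100010 = 32354

32354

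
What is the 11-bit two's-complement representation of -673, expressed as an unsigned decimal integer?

673 in 11 bits: 01010100001
Invert: 10101011110
Add 1:  10101011111 = 1375
(Check: 2^11 - 673 = 2048 - 673 = 1375.)

1375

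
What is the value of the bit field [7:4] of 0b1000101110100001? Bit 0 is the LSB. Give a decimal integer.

v = 1000101110100001
Shift right by 4: 100010111010
Mask low 4 bits: 1010 = 10

10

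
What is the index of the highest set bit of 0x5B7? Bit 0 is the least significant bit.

10

0x5B7 = 10110110111
The topmost 1 is at position 10 (since 2^10 = 1024 ≤ 1463 < 2048).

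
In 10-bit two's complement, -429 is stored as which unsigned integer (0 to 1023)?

429 in 10 bits: 0110101101
Invert: 1001010010
Add 1:  1001010011 = 595
(Check: 2^10 - 429 = 1024 - 429 = 595.)

595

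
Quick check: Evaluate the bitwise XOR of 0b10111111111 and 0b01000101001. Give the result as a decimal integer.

a = 10111111111
b = 01000101001
XOR → 11111010110 = 2006

2006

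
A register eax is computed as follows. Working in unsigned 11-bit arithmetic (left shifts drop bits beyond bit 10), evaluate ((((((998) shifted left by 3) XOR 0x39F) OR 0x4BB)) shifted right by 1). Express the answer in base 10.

607

998 = 01111100110
→ shifted left by 3 (mod 2^11) → 11100110000 = 1840
0x39F = 01110011111
→ XOR → 10010101111 = 1199
0x4BB = 10010111011
→ OR → 10010111111 = 1215
→ shifted right by 1 → 01001011111 = 607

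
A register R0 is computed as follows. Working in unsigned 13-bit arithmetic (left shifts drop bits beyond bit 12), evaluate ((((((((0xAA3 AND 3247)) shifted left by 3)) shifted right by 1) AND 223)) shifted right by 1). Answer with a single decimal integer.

70

0xAA3 = 0101010100011
3247 = 0110010101111
→ AND → 0100010100011 = 2211
→ shifted left by 3 (mod 2^13) → 0010100011000 = 1304
→ shifted right by 1 → 0001010001100 = 652
223 = 0000011011111
→ AND → 0000010001100 = 140
→ shifted right by 1 → 0000001000110 = 70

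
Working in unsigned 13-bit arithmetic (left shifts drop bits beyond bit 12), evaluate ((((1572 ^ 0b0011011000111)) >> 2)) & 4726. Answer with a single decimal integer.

1572 = 0011000100100
0b0011011000111 = 0011011000111
→ ^ → 0000011100011 = 227
→ >> 2 → 0000000111000 = 56
4726 = 1001001110110
→ & → 0000000110000 = 48

48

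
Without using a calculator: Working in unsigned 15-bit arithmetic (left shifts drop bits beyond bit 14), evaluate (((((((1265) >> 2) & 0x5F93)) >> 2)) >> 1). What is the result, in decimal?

34

1265 = 000010011110001
→ >> 2 → 000000100111100 = 316
0x5F93 = 101111110010011
→ & → 000000100010000 = 272
→ >> 2 → 000000001000100 = 68
→ >> 1 → 000000000100010 = 34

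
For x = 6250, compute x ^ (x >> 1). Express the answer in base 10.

5215

x = 1100001101010 = 6250
x>>1 = 0110000110101
XOR  = 1010001011111 = 5215
(x ^ (x >> 1) gives the standard binary-reflected Gray code of x.)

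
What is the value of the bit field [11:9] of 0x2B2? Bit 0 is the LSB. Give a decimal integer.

1

v = 001010110010
Shift right by 9: 001
Mask low 3 bits: 001 = 1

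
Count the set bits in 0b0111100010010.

n = 111100010010
Count the 1s: 1 + 1 + 1 + 1 + 1 + 1 = 6

6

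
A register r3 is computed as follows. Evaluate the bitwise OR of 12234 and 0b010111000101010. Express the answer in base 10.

12234 = 10111111001010
b = 10111000101010
 OR → 10111111101010 = 12266

12266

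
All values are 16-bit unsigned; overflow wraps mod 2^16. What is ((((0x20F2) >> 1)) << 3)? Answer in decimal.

0x20F2 = 0010000011110010
→ >> 1 → 0001000001111001 = 4217
→ << 3 (mod 2^16) → 1000001111001000 = 33736

33736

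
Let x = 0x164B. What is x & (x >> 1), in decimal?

x = 1011001001011 = 5707
x>>1 = 0101100100101
AND  = 0001000000001 = 513
(x & (x >> 1) has a 1 wherever x has two consecutive 1 bits.)

513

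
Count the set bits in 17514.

17514 = 100010001101010
Count the 1s: 1 + 1 + 1 + 1 + 1 + 1 = 6

6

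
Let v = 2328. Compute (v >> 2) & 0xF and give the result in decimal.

v = 100100011000
Shift right by 2: 1001000110
Mask low 4 bits: 0110 = 6

6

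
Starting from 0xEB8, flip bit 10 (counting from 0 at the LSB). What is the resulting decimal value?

2744

x = 0111010111000
bit 10 is currently 1; toggle it via x ^ (1 << 10) = x ^ 1024
→ 0101010111000 = 2744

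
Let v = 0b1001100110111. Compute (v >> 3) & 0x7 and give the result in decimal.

v = 1001100110111
Shift right by 3: 1001100110
Mask low 3 bits: 110 = 6

6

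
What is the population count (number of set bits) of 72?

2

72 = 1001000
Count the 1s: 1 + 1 = 2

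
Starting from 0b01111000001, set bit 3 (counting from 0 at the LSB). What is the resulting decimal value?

x = 01111000001
bit 3 is currently 0; set it via x | (1 << 3) = x | 8
→ 01111001001 = 969

969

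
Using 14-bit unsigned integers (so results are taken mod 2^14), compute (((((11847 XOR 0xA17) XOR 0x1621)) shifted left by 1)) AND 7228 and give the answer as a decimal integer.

11847 = 10111001000111
0xA17 = 00101000010111
→ XOR → 10010001010000 = 9296
0x1621 = 01011000100001
→ XOR → 11001001110001 = 12913
→ shifted left by 1 (mod 2^14) → 10010011100010 = 9442
7228 = 01110000111100
→ AND → 00010000100000 = 1056

1056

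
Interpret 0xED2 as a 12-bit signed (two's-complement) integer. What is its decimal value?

-302

pattern = 111011010010 (MSB is 1 ⇒ negative)
Invert: 000100101101, add 1 → 000100101110 = 302, so the value is -302.
(Equivalently: 3794 - 2^12 = 3794 - 4096 = -302.)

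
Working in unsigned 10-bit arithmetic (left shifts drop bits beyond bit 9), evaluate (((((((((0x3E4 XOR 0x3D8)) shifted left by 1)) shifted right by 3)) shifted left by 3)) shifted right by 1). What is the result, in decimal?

0x3E4 = 1111100100
0x3D8 = 1111011000
→ XOR → 0000111100 = 60
→ shifted left by 1 (mod 2^10) → 0001111000 = 120
→ shifted right by 3 → 0000001111 = 15
→ shifted left by 3 (mod 2^10) → 0001111000 = 120
→ shifted right by 1 → 0000111100 = 60

60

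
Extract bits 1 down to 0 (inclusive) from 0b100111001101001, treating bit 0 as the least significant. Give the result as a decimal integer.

1

v = 100111001101001
Shift right by 0: 100111001101001
Mask low 2 bits: 01 = 1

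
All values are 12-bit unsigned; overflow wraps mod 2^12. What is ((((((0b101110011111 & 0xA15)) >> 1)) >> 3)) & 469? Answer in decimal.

129

0b101110011111 = 101110011111
0xA15 = 101000010101
→ & → 101000010101 = 2581
→ >> 1 → 010100001010 = 1290
→ >> 3 → 000010100001 = 161
469 = 000111010101
→ & → 000010000001 = 129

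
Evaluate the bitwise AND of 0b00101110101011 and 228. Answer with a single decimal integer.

160

a = 101110101011
228 = 000011100100
AND → 000010100000 = 160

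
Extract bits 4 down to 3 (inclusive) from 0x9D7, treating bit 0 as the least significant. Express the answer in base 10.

v = 100111010111
Shift right by 3: 100111010
Mask low 2 bits: 10 = 2

2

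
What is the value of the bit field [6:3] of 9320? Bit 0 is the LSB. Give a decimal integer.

13

v = 10010001101000
Shift right by 3: 10010001101
Mask low 4 bits: 1101 = 13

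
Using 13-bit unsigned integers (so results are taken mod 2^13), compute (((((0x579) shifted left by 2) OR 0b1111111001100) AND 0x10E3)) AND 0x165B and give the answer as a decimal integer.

4160

0x579 = 0010101111001
→ shifted left by 2 (mod 2^13) → 1010111100100 = 5604
0b1111111001100 = 1111111001100
→ OR → 1111111101100 = 8172
0x10E3 = 1000011100011
→ AND → 1000011100000 = 4320
0x165B = 1011001011011
→ AND → 1000001000000 = 4160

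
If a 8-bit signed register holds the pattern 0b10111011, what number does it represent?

pattern = 10111011 (MSB is 1 ⇒ negative)
Invert: 01000100, add 1 → 01000101 = 69, so the value is -69.
(Equivalently: 187 - 2^8 = 187 - 256 = -69.)

-69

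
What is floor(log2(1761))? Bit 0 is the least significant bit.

10

1761 = 11011100001
The topmost 1 is at position 10 (since 2^10 = 1024 ≤ 1761 < 2048).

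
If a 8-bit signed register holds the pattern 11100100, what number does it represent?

-28

pattern = 11100100 (MSB is 1 ⇒ negative)
Invert: 00011011, add 1 → 00011100 = 28, so the value is -28.
(Equivalently: 228 - 2^8 = 228 - 256 = -28.)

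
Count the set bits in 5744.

6

5744 = 1011001110000
Count the 1s: 1 + 1 + 1 + 1 + 1 + 1 = 6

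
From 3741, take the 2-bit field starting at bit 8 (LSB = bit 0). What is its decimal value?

v = 0111010011101
Shift right by 8: 01110
Mask low 2 bits: 10 = 2

2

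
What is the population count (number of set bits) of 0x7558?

0x7558 = 111010101011000
Count the 1s: 1 + 1 + 1 + 1 + 1 + 1 + 1 + 1 = 8

8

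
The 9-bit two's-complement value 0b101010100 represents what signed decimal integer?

pattern = 101010100 (MSB is 1 ⇒ negative)
Invert: 010101011, add 1 → 010101100 = 172, so the value is -172.
(Equivalently: 340 - 2^9 = 340 - 512 = -172.)

-172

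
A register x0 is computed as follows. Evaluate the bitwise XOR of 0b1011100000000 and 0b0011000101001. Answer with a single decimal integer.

4393

a = 1011100000000
b = 0011000101001
XOR → 1000100101001 = 4393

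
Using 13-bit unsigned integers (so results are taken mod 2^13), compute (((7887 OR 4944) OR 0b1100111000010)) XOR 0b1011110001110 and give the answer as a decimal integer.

7887 = 1111011001111
4944 = 1001101010000
→ OR → 1111111011111 = 8159
0b1100111000010 = 1100111000010
→ OR → 1111111011111 = 8159
0b1011110001110 = 1011110001110
→ XOR → 0100001010001 = 2129

2129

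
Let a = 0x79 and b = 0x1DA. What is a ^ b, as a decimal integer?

0x79 = 001111001
0x1DA = 111011010
XOR → 110100011 = 419

419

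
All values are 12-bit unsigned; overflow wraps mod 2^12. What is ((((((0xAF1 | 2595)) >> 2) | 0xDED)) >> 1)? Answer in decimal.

2046

0xAF1 = 101011110001
2595 = 101000100011
→ | → 101011110011 = 2803
→ >> 2 → 001010111100 = 700
0xDED = 110111101101
→ | → 111111111101 = 4093
→ >> 1 → 011111111110 = 2046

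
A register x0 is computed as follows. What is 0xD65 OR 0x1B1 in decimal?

3573

0xD65 = 110101100101
0x1B1 = 000110110001
 OR → 110111110101 = 3573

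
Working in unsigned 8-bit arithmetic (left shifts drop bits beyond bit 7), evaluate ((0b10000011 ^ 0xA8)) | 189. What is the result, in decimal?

0b10000011 = 10000011
0xA8 = 10101000
→ ^ → 00101011 = 43
189 = 10111101
→ | → 10111111 = 191

191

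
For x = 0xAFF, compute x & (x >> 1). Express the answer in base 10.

x = 101011111111 = 2815
x>>1 = 010101111111
AND  = 000001111111 = 127
(x & (x >> 1) has a 1 wherever x has two consecutive 1 bits.)

127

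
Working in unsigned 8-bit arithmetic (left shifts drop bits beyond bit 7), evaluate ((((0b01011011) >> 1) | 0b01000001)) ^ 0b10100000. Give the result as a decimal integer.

0b01011011 = 01011011
→ >> 1 → 00101101 = 45
0b01000001 = 01000001
→ | → 01101101 = 109
0b10100000 = 10100000
→ ^ → 11001101 = 205

205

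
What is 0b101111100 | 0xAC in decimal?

a = 101111100
0xAC = 010101100
 OR → 111111100 = 508

508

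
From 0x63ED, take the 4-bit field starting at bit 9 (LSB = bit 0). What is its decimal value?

1

v = 110001111101101
Shift right by 9: 110001
Mask low 4 bits: 0001 = 1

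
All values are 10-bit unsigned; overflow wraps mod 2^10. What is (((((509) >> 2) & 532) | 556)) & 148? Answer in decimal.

20

509 = 0111111101
→ >> 2 → 0001111111 = 127
532 = 1000010100
→ & → 0000010100 = 20
556 = 1000101100
→ | → 1000111100 = 572
148 = 0010010100
→ & → 0000010100 = 20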